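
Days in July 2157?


Month: July (month 7)
July has 31 days

31 days


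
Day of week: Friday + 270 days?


Tuesday

Start: Friday (index 4)
(4 + 270) mod 7
= 274 mod 7
= 1
Index 1 → Tuesday


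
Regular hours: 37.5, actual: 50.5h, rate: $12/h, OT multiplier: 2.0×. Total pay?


$762.00

Regular: 37.5h × $12 = $450.00
Overtime: 50.5 - 37.5 = 13.0h
OT pay: 13.0h × $12 × 2.0 = $312.00
Total = $450.00 + $312.00 = $762.00


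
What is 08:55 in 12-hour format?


8:55 AM

Hour: 8
8 < 12 → AM


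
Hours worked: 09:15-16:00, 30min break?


6h 15m (375 minutes)

Total time = (16×60+0) - (9×60+15)
= 960 - 555 = 405 min
Minus break: 405 - 30 = 375 min
= 6h 15m


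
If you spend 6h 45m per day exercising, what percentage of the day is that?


28.1%

Time: 405 minutes
Day: 1440 minutes
Percentage = (405/1440) × 100 ≈ 28.1%


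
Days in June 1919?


Month: June (month 6)
June has 30 days

30 days


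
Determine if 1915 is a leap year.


Rules: divisible by 4 AND (not by 100 OR by 400)
1915 ÷ 4 = 478 remainder 3 → not divisible by 4
Not divisible by 4 → not a leap year

No


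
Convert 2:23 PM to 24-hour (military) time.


14:23

Input: 2:23 PM
PM: 2 + 12 = 14


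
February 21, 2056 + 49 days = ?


April 10, 2056

Start: February 21, 2056
Add 49 days
February 21 → March 1: 29 - 21 + 1 = 9 days (49 - 9 = 40 left)
March 1 → April 1: 31 - 1 + 1 = 31 days (40 - 31 = 9 left)
April 1 + 9 = April 10, 2056


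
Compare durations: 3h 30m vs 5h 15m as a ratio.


2:3 (0.67)

Duration 1: 210 minutes
Duration 2: 315 minutes
Ratio = 210:315
GCD = 105
Simplified = 2:3
As a decimal: 2/3 ≈ 0.67


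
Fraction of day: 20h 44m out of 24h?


0.8639 (86.39%)

Total minutes: 20×60 + 44 = 1244
Day = 24×60 = 1440 minutes
Fraction = 1244/1440 ≈ 0.8639
As a percentage: 1244/1440 × 100 ≈ 86.39%


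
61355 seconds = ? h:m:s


17h 2m 35s

Hours: 61355 ÷ 3600 = 17 remainder 155
Minutes: 155 ÷ 60 = 2 remainder 35
Seconds: 35


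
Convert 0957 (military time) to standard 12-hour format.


9:57 AM

Hour: 9
9 < 12 → AM


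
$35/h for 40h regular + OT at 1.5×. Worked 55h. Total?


Regular: 40h × $35 = $1400.00
Overtime: 55 - 40 = 15h
OT pay: 15h × $35 × 1.5 = $787.50
Total = $1400.00 + $787.50 = $2187.50

$2187.50


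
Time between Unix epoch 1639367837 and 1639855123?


Difference = 1639855123 - 1639367837 = 487286 seconds
In hours: 487286 / 3600 ≈ 135.4
In days: 487286 / 86400 ≈ 5.64

487286 seconds (135.4 hours / 5.64 days)


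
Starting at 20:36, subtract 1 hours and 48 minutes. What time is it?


Start: 1236 minutes from midnight
Subtract: 108 minutes
Remaining: 1236 - 108 = 1128
Hours: 18, Minutes: 48

18:48


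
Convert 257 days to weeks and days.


Weeks: 257 ÷ 7 = 36 remainder 5

36 weeks 5 days


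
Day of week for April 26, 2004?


Zeller's congruence:
q=26, m=4, k=4, j=20
h = (26 + ⌊13×5/5⌋ + 4 + ⌊4/4⌋ + ⌊20/4⌋ - 2×20) mod 7
= (26 + 13 + 4 + 1 + 5 - 40) mod 7
= 9 mod 7 = 2
h=2 → Monday

Monday


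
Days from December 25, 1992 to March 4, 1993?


From December 25, 1992 to March 4, 1993
Rest of December 1992: 31 - 25 = 6
Full months: January 31, February 1993 28
Days into March 1993: 4
Total = 6 + 31 + 28 + 4 = 69 days

69 days


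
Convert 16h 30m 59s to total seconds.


Hours: 16 × 3600 = 57600
Minutes: 30 × 60 = 1800
Seconds: 59
Total = 57600 + 1800 + 59 = 59459

59459 seconds


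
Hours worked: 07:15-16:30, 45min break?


Total time = (16×60+30) - (7×60+15)
= 990 - 435 = 555 min
Minus break: 555 - 45 = 510 min
= 8h 30m

8h 30m (510 minutes)


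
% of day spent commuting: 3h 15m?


13.5%

Time: 195 minutes
Day: 1440 minutes
Percentage = (195/1440) × 100 ≈ 13.5%


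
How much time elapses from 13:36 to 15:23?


1h 47m

End time in minutes: 15×60 + 23 = 923
Start time in minutes: 13×60 + 36 = 816
Difference = 923 - 816 = 107 minutes
= 1 hours 47 minutes


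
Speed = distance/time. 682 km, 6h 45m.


101.0 km/h

Distance: 682 km
Time: 6h 45m = 405 min = 405/60 = 27/4 hours
Speed = 682 ÷ (27/4) = 682 × 4 / 27 = 2728/27 ≈ 101.0 km/h


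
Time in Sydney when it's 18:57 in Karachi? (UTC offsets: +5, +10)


Time difference = UTC+10 - UTC+5 = +5 hours
New hour = (18 + 5) mod 24
= 23 mod 24 = 23
Minutes unchanged → 23:57

23:57


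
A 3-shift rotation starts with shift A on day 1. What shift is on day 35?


Shift B

Shifts: A, B, C
Start: A (index 0)
Day 35: (0 + 35 - 1) mod 3
= 34 mod 3
= 1
Index 1 → shift B


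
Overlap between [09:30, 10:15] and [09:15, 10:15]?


Meeting A: 570-615 (in minutes from midnight)
Meeting B: 555-615
Overlap start = max(570, 555) = 570
Overlap end = min(615, 615) = 615
Overlap = max(0, 615 - 570) = 45 min

45 minutes


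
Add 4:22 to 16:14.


Start: 974 minutes from midnight
Add: 262 minutes
Total: 1236 minutes
Hours: 1236 ÷ 60 = 20 remainder 36

20:36


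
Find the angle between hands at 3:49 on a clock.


179.5°

Hour hand = 3×30 + 49×0.5 = 114.5°
Minute hand = 49×6 = 294°
Difference = |114.5 - 294| = 179.5°


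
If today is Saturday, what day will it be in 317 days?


Start: Saturday (index 5)
(5 + 317) mod 7
= 322 mod 7
= 0
Index 0 → Monday

Monday


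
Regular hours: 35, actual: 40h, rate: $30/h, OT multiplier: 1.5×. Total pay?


$1275.00

Regular: 35h × $30 = $1050.00
Overtime: 40 - 35 = 5h
OT pay: 5h × $30 × 1.5 = $225.00
Total = $1050.00 + $225.00 = $1275.00


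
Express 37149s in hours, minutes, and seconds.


Hours: 37149 ÷ 3600 = 10 remainder 1149
Minutes: 1149 ÷ 60 = 19 remainder 9
Seconds: 9

10h 19m 9s


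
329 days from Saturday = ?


Saturday

Start: Saturday (index 5)
(5 + 329) mod 7
= 334 mod 7
= 5
Index 5 → Saturday


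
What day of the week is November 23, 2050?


Wednesday

Zeller's congruence:
q=23, m=11, k=50, j=20
h = (23 + ⌊13×12/5⌋ + 50 + ⌊50/4⌋ + ⌊20/4⌋ - 2×20) mod 7
= (23 + 31 + 50 + 12 + 5 - 40) mod 7
= 81 mod 7 = 4
h=4 → Wednesday


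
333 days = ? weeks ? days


47 weeks 4 days

Weeks: 333 ÷ 7 = 47 remainder 4


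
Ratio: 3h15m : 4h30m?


13:18 (0.72)

Duration 1: 195 minutes
Duration 2: 270 minutes
Ratio = 195:270
GCD = 15
Simplified = 13:18
As a decimal: 13/18 ≈ 0.72


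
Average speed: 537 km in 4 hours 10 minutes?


128.9 km/h

Distance: 537 km
Time: 4h 10m = 250 min = 250/60 = 25/6 hours
Speed = 537 ÷ (25/6) = 537 × 6 / 25 = 3222/25 ≈ 128.9 km/h


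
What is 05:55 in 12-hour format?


5:55 AM

Hour: 5
5 < 12 → AM


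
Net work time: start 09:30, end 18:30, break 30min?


Total time = (18×60+30) - (9×60+30)
= 1110 - 570 = 540 min
Minus break: 540 - 30 = 510 min
= 8h 30m

8h 30m (510 minutes)


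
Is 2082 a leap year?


No

Rules: divisible by 4 AND (not by 100 OR by 400)
2082 ÷ 4 = 520 remainder 2 → not divisible by 4
Not divisible by 4 → not a leap year


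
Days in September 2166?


30 days

Month: September (month 9)
September has 30 days


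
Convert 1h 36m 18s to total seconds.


5778 seconds

Hours: 1 × 3600 = 3600
Minutes: 36 × 60 = 2160
Seconds: 18
Total = 3600 + 2160 + 18 = 5778


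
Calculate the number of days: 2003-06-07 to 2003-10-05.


From June 7, 2003 to October 5, 2003
Rest of June 2003: 30 - 7 = 23
Full months: July 31, August 31, September 30
Days into October 2003: 5
Total = 23 + 31 + 31 + 30 + 5 = 120 days

120 days


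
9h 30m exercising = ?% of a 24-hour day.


Time: 570 minutes
Day: 1440 minutes
Percentage = (570/1440) × 100 ≈ 39.6%

39.6%


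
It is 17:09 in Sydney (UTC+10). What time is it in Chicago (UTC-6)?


01:09

Time difference = UTC-6 - UTC+10 = -16 hours
New hour = (17 -16) mod 24
= 1 mod 24 = 1
Minutes unchanged → 01:09


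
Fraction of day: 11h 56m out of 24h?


0.4972 (49.72%)

Total minutes: 11×60 + 56 = 716
Day = 24×60 = 1440 minutes
Fraction = 716/1440 ≈ 0.4972
As a percentage: 716/1440 × 100 ≈ 49.72%


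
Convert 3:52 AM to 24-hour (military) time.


03:52

Input: 3:52 AM
AM hour stays: 3


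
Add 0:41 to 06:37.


Start: 397 minutes from midnight
Add: 41 minutes
Total: 438 minutes
Hours: 438 ÷ 60 = 7 remainder 18

07:18


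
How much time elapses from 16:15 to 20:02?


3h 47m

End time in minutes: 20×60 + 2 = 1202
Start time in minutes: 16×60 + 15 = 975
Difference = 1202 - 975 = 227 minutes
= 3 hours 47 minutes


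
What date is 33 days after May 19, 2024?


June 21, 2024

Start: May 19, 2024
Add 33 days
May 19 → June 1: 31 - 19 + 1 = 13 days (33 - 13 = 20 left)
June 1 + 20 = June 21, 2024


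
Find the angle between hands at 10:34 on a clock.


Hour hand = 10×30 + 34×0.5 = 317.0°
Minute hand = 34×6 = 204°
Difference = |317.0 - 204| = 113.0°

113.0°


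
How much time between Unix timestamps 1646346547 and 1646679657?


Difference = 1646679657 - 1646346547 = 333110 seconds
In hours: 333110 / 3600 ≈ 92.5
In days: 333110 / 86400 ≈ 3.86

333110 seconds (92.5 hours / 3.86 days)


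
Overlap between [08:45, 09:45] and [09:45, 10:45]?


0 minutes

Meeting A: 525-585 (in minutes from midnight)
Meeting B: 585-645
Overlap start = max(525, 585) = 585
Overlap end = min(585, 645) = 585
Overlap = max(0, 585 - 585) = 0 min


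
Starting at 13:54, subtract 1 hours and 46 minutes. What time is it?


12:08

Start: 834 minutes from midnight
Subtract: 106 minutes
Remaining: 834 - 106 = 728
Hours: 12, Minutes: 8


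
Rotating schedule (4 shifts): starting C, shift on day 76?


Shift B

Shifts: A, B, C, D
Start: C (index 2)
Day 76: (2 + 76 - 1) mod 4
= 77 mod 4
= 1
Index 1 → shift B


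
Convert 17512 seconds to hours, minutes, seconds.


Hours: 17512 ÷ 3600 = 4 remainder 3112
Minutes: 3112 ÷ 60 = 51 remainder 52
Seconds: 52

4h 51m 52s


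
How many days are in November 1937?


30 days

Month: November (month 11)
November has 30 days


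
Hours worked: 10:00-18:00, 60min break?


Total time = (18×60+0) - (10×60+0)
= 1080 - 600 = 480 min
Minus break: 480 - 60 = 420 min
= 7h 0m

7h 0m (420 minutes)


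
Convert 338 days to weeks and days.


Weeks: 338 ÷ 7 = 48 remainder 2

48 weeks 2 days


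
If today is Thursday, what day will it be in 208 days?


Tuesday

Start: Thursday (index 3)
(3 + 208) mod 7
= 211 mod 7
= 1
Index 1 → Tuesday


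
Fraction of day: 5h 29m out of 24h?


0.2285 (22.85%)

Total minutes: 5×60 + 29 = 329
Day = 24×60 = 1440 minutes
Fraction = 329/1440 ≈ 0.2285
As a percentage: 329/1440 × 100 ≈ 22.85%


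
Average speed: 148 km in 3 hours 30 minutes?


Distance: 148 km
Time: 3h 30m = 210 min = 210/60 = 7/2 hours
Speed = 148 ÷ (7/2) = 148 × 2 / 7 = 296/7 ≈ 42.3 km/h

42.3 km/h


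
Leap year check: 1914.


No

Rules: divisible by 4 AND (not by 100 OR by 400)
1914 ÷ 4 = 478 remainder 2 → not divisible by 4
Not divisible by 4 → not a leap year


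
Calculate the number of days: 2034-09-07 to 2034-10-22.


45 days

From September 7, 2034 to October 22, 2034
Rest of September 2034: 30 - 7 = 23
Days into October 2034: 22
Total = 23 + 22 = 45 days


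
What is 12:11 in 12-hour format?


12:11 PM

Hour: 12
12 → 12 PM (noon)


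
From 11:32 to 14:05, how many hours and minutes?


End time in minutes: 14×60 + 5 = 845
Start time in minutes: 11×60 + 32 = 692
Difference = 845 - 692 = 153 minutes
= 2 hours 33 minutes

2h 33m


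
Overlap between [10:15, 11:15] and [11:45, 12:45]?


0 minutes

Meeting A: 615-675 (in minutes from midnight)
Meeting B: 705-765
Overlap start = max(615, 705) = 705
Overlap end = min(675, 765) = 675
Overlap = max(0, 675 - 705) = 0 min


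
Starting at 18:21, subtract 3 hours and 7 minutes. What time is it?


15:14

Start: 1101 minutes from midnight
Subtract: 187 minutes
Remaining: 1101 - 187 = 914
Hours: 15, Minutes: 14


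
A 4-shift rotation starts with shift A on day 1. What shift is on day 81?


Shifts: A, B, C, D
Start: A (index 0)
Day 81: (0 + 81 - 1) mod 4
= 80 mod 4
= 0
Index 0 → shift A

Shift A


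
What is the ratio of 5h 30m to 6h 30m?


Duration 1: 330 minutes
Duration 2: 390 minutes
Ratio = 330:390
GCD = 30
Simplified = 11:13
As a decimal: 11/13 ≈ 0.85

11:13 (0.85)


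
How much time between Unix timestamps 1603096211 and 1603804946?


708735 seconds (196.9 hours / 8.20 days)

Difference = 1603804946 - 1603096211 = 708735 seconds
In hours: 708735 / 3600 ≈ 196.9
In days: 708735 / 86400 ≈ 8.20


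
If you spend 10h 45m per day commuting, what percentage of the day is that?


44.8%

Time: 645 minutes
Day: 1440 minutes
Percentage = (645/1440) × 100 ≈ 44.8%


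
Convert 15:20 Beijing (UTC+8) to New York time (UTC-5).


Time difference = UTC-5 - UTC+8 = -13 hours
New hour = (15 -13) mod 24
= 2 mod 24 = 2
Minutes unchanged → 02:20

02:20


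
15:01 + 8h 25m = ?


23:26

Start: 901 minutes from midnight
Add: 505 minutes
Total: 1406 minutes
Hours: 1406 ÷ 60 = 23 remainder 26


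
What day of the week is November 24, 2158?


Friday

Zeller's congruence:
q=24, m=11, k=58, j=21
h = (24 + ⌊13×12/5⌋ + 58 + ⌊58/4⌋ + ⌊21/4⌋ - 2×21) mod 7
= (24 + 31 + 58 + 14 + 5 - 42) mod 7
= 90 mod 7 = 6
h=6 → Friday


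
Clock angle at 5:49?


Hour hand = 5×30 + 49×0.5 = 174.5°
Minute hand = 49×6 = 294°
Difference = |174.5 - 294| = 119.5°

119.5°


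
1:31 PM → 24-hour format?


13:31

Input: 1:31 PM
PM: 1 + 12 = 13


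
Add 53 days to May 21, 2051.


Start: May 21, 2051
Add 53 days
May 21 → June 1: 31 - 21 + 1 = 11 days (53 - 11 = 42 left)
June 1 → July 1: 30 - 1 + 1 = 30 days (42 - 30 = 12 left)
July 1 + 12 = July 13, 2051

July 13, 2051


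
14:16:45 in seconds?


51405 seconds

Hours: 14 × 3600 = 50400
Minutes: 16 × 60 = 960
Seconds: 45
Total = 50400 + 960 + 45 = 51405


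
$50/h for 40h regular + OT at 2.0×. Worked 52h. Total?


Regular: 40h × $50 = $2000.00
Overtime: 52 - 40 = 12h
OT pay: 12h × $50 × 2.0 = $1200.00
Total = $2000.00 + $1200.00 = $3200.00

$3200.00


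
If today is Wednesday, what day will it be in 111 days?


Tuesday

Start: Wednesday (index 2)
(2 + 111) mod 7
= 113 mod 7
= 1
Index 1 → Tuesday


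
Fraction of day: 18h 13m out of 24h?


Total minutes: 18×60 + 13 = 1093
Day = 24×60 = 1440 minutes
Fraction = 1093/1440 ≈ 0.7590
As a percentage: 1093/1440 × 100 ≈ 75.90%

0.7590 (75.90%)


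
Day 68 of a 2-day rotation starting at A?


Shift B

Shifts: A, B
Start: A (index 0)
Day 68: (0 + 68 - 1) mod 2
= 67 mod 2
= 1
Index 1 → shift B


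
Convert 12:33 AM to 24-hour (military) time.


00:33

Input: 12:33 AM
12 AM → 00 (midnight)


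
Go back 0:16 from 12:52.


12:36

Start: 772 minutes from midnight
Subtract: 16 minutes
Remaining: 772 - 16 = 756
Hours: 12, Minutes: 36


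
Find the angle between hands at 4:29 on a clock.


39.5°

Hour hand = 4×30 + 29×0.5 = 134.5°
Minute hand = 29×6 = 174°
Difference = |134.5 - 174| = 39.5°


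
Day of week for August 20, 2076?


Zeller's congruence:
q=20, m=8, k=76, j=20
h = (20 + ⌊13×9/5⌋ + 76 + ⌊76/4⌋ + ⌊20/4⌋ - 2×20) mod 7
= (20 + 23 + 76 + 19 + 5 - 40) mod 7
= 103 mod 7 = 5
h=5 → Thursday

Thursday


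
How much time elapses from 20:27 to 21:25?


End time in minutes: 21×60 + 25 = 1285
Start time in minutes: 20×60 + 27 = 1227
Difference = 1285 - 1227 = 58 minutes
= 0 hours 58 minutes

0h 58m


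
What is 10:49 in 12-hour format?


Hour: 10
10 < 12 → AM

10:49 AM


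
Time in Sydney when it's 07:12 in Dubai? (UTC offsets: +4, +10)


13:12

Time difference = UTC+10 - UTC+4 = +6 hours
New hour = (7 + 6) mod 24
= 13 mod 24 = 13
Minutes unchanged → 13:12


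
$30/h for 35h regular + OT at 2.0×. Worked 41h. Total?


Regular: 35h × $30 = $1050.00
Overtime: 41 - 35 = 6h
OT pay: 6h × $30 × 2.0 = $360.00
Total = $1050.00 + $360.00 = $1410.00

$1410.00


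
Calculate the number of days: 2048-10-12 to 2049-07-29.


290 days

From October 12, 2048 to July 29, 2049
Rest of October 2048: 31 - 12 = 19
Full months: November 30, December 31, January 31, February 2049 28, March 31, April 30, May 31, June 30
Days into July 2049: 29
Total = 19 + 30 + 31 + 31 + 28 + 31 + 30 + 31 + 30 + 29 = 290 days


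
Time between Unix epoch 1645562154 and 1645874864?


Difference = 1645874864 - 1645562154 = 312710 seconds
In hours: 312710 / 3600 ≈ 86.9
In days: 312710 / 86400 ≈ 3.62

312710 seconds (86.9 hours / 3.62 days)


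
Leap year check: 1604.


Yes

Rules: divisible by 4 AND (not by 100 OR by 400)
1604 ÷ 4 = 401 exactly → divisible by 4
1604 ÷ 100 = 16 remainder 4 → not divisible by 100
Divisible by 4 but not by 100 → leap year


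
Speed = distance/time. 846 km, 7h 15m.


Distance: 846 km
Time: 7h 15m = 435 min = 435/60 = 29/4 hours
Speed = 846 ÷ (29/4) = 846 × 4 / 29 = 3384/29 ≈ 116.7 km/h

116.7 km/h


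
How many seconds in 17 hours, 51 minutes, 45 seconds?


Hours: 17 × 3600 = 61200
Minutes: 51 × 60 = 3060
Seconds: 45
Total = 61200 + 3060 + 45 = 64305

64305 seconds


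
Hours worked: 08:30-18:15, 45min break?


9h 0m (540 minutes)

Total time = (18×60+15) - (8×60+30)
= 1095 - 510 = 585 min
Minus break: 585 - 45 = 540 min
= 9h 0m


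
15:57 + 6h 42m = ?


22:39

Start: 957 minutes from midnight
Add: 402 minutes
Total: 1359 minutes
Hours: 1359 ÷ 60 = 22 remainder 39


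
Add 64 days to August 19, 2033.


October 22, 2033

Start: August 19, 2033
Add 64 days
August 19 → September 1: 31 - 19 + 1 = 13 days (64 - 13 = 51 left)
September 1 → October 1: 30 - 1 + 1 = 30 days (51 - 30 = 21 left)
October 1 + 21 = October 22, 2033


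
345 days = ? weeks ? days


Weeks: 345 ÷ 7 = 49 remainder 2

49 weeks 2 days


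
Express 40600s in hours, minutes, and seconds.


11h 16m 40s

Hours: 40600 ÷ 3600 = 11 remainder 1000
Minutes: 1000 ÷ 60 = 16 remainder 40
Seconds: 40


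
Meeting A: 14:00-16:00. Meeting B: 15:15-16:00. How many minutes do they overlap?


45 minutes

Meeting A: 840-960 (in minutes from midnight)
Meeting B: 915-960
Overlap start = max(840, 915) = 915
Overlap end = min(960, 960) = 960
Overlap = max(0, 960 - 915) = 45 min


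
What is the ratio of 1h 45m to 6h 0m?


Duration 1: 105 minutes
Duration 2: 360 minutes
Ratio = 105:360
GCD = 15
Simplified = 7:24
As a decimal: 7/24 ≈ 0.29

7:24 (0.29)


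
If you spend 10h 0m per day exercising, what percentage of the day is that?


41.7%

Time: 600 minutes
Day: 1440 minutes
Percentage = (600/1440) × 100 ≈ 41.7%


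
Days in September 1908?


30 days

Month: September (month 9)
September has 30 days


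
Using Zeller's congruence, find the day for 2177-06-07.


Saturday

Zeller's congruence:
q=7, m=6, k=77, j=21
h = (7 + ⌊13×7/5⌋ + 77 + ⌊77/4⌋ + ⌊21/4⌋ - 2×21) mod 7
= (7 + 18 + 77 + 19 + 5 - 42) mod 7
= 84 mod 7 = 0
h=0 → Saturday


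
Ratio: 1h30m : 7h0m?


Duration 1: 90 minutes
Duration 2: 420 minutes
Ratio = 90:420
GCD = 30
Simplified = 3:14
As a decimal: 3/14 ≈ 0.21

3:14 (0.21)


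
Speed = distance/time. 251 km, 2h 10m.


115.8 km/h

Distance: 251 km
Time: 2h 10m = 130 min = 130/60 = 13/6 hours
Speed = 251 ÷ (13/6) = 251 × 6 / 13 = 1506/13 ≈ 115.8 km/h


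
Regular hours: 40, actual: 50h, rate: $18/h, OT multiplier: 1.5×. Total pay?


Regular: 40h × $18 = $720.00
Overtime: 50 - 40 = 10h
OT pay: 10h × $18 × 1.5 = $270.00
Total = $720.00 + $270.00 = $990.00

$990.00


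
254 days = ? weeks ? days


Weeks: 254 ÷ 7 = 36 remainder 2

36 weeks 2 days


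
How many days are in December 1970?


31 days

Month: December (month 12)
December has 31 days


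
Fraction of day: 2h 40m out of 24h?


Total minutes: 2×60 + 40 = 160
Day = 24×60 = 1440 minutes
Fraction = 160/1440 ≈ 0.1111
As a percentage: 160/1440 × 100 ≈ 11.11%

0.1111 (11.11%)


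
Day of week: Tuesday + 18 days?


Saturday

Start: Tuesday (index 1)
(1 + 18) mod 7
= 19 mod 7
= 5
Index 5 → Saturday


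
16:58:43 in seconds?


Hours: 16 × 3600 = 57600
Minutes: 58 × 60 = 3480
Seconds: 43
Total = 57600 + 3480 + 43 = 61123

61123 seconds


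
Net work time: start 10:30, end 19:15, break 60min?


Total time = (19×60+15) - (10×60+30)
= 1155 - 630 = 525 min
Minus break: 525 - 60 = 465 min
= 7h 45m

7h 45m (465 minutes)


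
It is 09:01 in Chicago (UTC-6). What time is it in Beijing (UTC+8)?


Time difference = UTC+8 - UTC-6 = +14 hours
New hour = (9 + 14) mod 24
= 23 mod 24 = 23
Minutes unchanged → 23:01

23:01


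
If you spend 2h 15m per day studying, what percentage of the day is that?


Time: 135 minutes
Day: 1440 minutes
Percentage = (135/1440) × 100 ≈ 9.4%

9.4%


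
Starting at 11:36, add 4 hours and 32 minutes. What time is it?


16:08

Start: 696 minutes from midnight
Add: 272 minutes
Total: 968 minutes
Hours: 968 ÷ 60 = 16 remainder 8


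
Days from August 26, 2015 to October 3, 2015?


From August 26, 2015 to October 3, 2015
Rest of August 2015: 31 - 26 = 5
Full months: September 30
Days into October 2015: 3
Total = 5 + 30 + 3 = 38 days

38 days


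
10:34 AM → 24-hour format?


10:34

Input: 10:34 AM
AM hour stays: 10


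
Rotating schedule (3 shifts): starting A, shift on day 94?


Shift A

Shifts: A, B, C
Start: A (index 0)
Day 94: (0 + 94 - 1) mod 3
= 93 mod 3
= 0
Index 0 → shift A


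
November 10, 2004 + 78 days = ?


Start: November 10, 2004
Add 78 days
November 10 → December 1: 30 - 10 + 1 = 21 days (78 - 21 = 57 left)
December 1 → January 1: 31 - 1 + 1 = 31 days (57 - 31 = 26 left)
January 1 + 26 = January 27, 2005

January 27, 2005


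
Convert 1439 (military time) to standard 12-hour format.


2:39 PM

Hour: 14
14 - 12 = 2 → PM


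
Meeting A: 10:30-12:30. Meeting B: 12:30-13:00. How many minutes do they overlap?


0 minutes

Meeting A: 630-750 (in minutes from midnight)
Meeting B: 750-780
Overlap start = max(630, 750) = 750
Overlap end = min(750, 780) = 750
Overlap = max(0, 750 - 750) = 0 min


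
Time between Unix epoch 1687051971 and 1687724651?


Difference = 1687724651 - 1687051971 = 672680 seconds
In hours: 672680 / 3600 ≈ 186.9
In days: 672680 / 86400 ≈ 7.79

672680 seconds (186.9 hours / 7.79 days)


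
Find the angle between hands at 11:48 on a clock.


Hour hand = 11×30 + 48×0.5 = 354.0°
Minute hand = 48×6 = 288°
Difference = |354.0 - 288| = 66.0°

66.0°


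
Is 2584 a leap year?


Yes

Rules: divisible by 4 AND (not by 100 OR by 400)
2584 ÷ 4 = 646 exactly → divisible by 4
2584 ÷ 100 = 25 remainder 84 → not divisible by 100
Divisible by 4 but not by 100 → leap year


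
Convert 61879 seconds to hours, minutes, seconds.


Hours: 61879 ÷ 3600 = 17 remainder 679
Minutes: 679 ÷ 60 = 11 remainder 19
Seconds: 19

17h 11m 19s


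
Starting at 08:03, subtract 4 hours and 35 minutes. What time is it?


03:28

Start: 483 minutes from midnight
Subtract: 275 minutes
Remaining: 483 - 275 = 208
Hours: 3, Minutes: 28


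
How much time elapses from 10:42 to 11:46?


End time in minutes: 11×60 + 46 = 706
Start time in minutes: 10×60 + 42 = 642
Difference = 706 - 642 = 64 minutes
= 1 hours 4 minutes

1h 4m


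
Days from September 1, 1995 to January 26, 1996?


147 days

From September 1, 1995 to January 26, 1996
Rest of September 1995: 30 - 1 = 29
Full months: October 31, November 30, December 31
Days into January 1996: 26
Total = 29 + 31 + 30 + 31 + 26 = 147 days


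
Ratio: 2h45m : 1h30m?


Duration 1: 165 minutes
Duration 2: 90 minutes
Ratio = 165:90
GCD = 15
Simplified = 11:6
As a decimal: 11/6 ≈ 1.83

11:6 (1.83)


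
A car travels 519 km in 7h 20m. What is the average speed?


70.8 km/h

Distance: 519 km
Time: 7h 20m = 440 min = 440/60 = 22/3 hours
Speed = 519 ÷ (22/3) = 519 × 3 / 22 = 1557/22 ≈ 70.8 km/h


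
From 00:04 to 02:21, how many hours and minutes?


End time in minutes: 2×60 + 21 = 141
Start time in minutes: 0×60 + 4 = 4
Difference = 141 - 4 = 137 minutes
= 2 hours 17 minutes

2h 17m


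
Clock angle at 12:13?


71.5°

Hour hand (12 ≡ 0 on the dial): 0×30 + 13×0.5 = 6.5°
Minute hand = 13×6 = 78°
Difference = |6.5 - 78| = 71.5°


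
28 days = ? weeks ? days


Weeks: 28 ÷ 7 = 4 remainder 0

4 weeks 0 days


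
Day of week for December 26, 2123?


Zeller's congruence:
q=26, m=12, k=23, j=21
h = (26 + ⌊13×13/5⌋ + 23 + ⌊23/4⌋ + ⌊21/4⌋ - 2×21) mod 7
= (26 + 33 + 23 + 5 + 5 - 42) mod 7
= 50 mod 7 = 1
h=1 → Sunday

Sunday


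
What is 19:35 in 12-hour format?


Hour: 19
19 - 12 = 7 → PM

7:35 PM


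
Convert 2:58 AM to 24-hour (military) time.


02:58

Input: 2:58 AM
AM hour stays: 2


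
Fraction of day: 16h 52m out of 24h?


Total minutes: 16×60 + 52 = 1012
Day = 24×60 = 1440 minutes
Fraction = 1012/1440 ≈ 0.7028
As a percentage: 1012/1440 × 100 ≈ 70.28%

0.7028 (70.28%)


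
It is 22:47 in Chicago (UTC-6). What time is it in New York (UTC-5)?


Time difference = UTC-5 - UTC-6 = +1 hours
New hour = (22 + 1) mod 24
= 23 mod 24 = 23
Minutes unchanged → 23:47

23:47


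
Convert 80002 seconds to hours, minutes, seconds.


22h 13m 22s

Hours: 80002 ÷ 3600 = 22 remainder 802
Minutes: 802 ÷ 60 = 13 remainder 22
Seconds: 22


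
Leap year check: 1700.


No

Rules: divisible by 4 AND (not by 100 OR by 400)
1700 ÷ 4 = 425 exactly → divisible by 4
1700 ÷ 100 = 17 exactly → divisible by 100
1700 ÷ 400 = 4 remainder 100 → not divisible by 400
Divisible by 100 but not by 400 → not a leap year


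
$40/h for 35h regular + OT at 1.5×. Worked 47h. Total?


$2120.00

Regular: 35h × $40 = $1400.00
Overtime: 47 - 35 = 12h
OT pay: 12h × $40 × 1.5 = $720.00
Total = $1400.00 + $720.00 = $2120.00


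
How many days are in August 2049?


31 days

Month: August (month 8)
August has 31 days


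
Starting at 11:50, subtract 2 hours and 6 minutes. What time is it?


Start: 710 minutes from midnight
Subtract: 126 minutes
Remaining: 710 - 126 = 584
Hours: 9, Minutes: 44

09:44


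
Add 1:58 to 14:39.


16:37

Start: 879 minutes from midnight
Add: 118 minutes
Total: 997 minutes
Hours: 997 ÷ 60 = 16 remainder 37


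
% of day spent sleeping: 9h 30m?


39.6%

Time: 570 minutes
Day: 1440 minutes
Percentage = (570/1440) × 100 ≈ 39.6%


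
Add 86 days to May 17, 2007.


August 11, 2007

Start: May 17, 2007
Add 86 days
May 17 → June 1: 31 - 17 + 1 = 15 days (86 - 15 = 71 left)
June 1 → July 1: 30 - 1 + 1 = 30 days (71 - 30 = 41 left)
July 1 → August 1: 31 - 1 + 1 = 31 days (41 - 31 = 10 left)
August 1 + 10 = August 11, 2007


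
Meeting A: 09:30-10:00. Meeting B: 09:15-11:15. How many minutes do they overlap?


Meeting A: 570-600 (in minutes from midnight)
Meeting B: 555-675
Overlap start = max(570, 555) = 570
Overlap end = min(600, 675) = 600
Overlap = max(0, 600 - 570) = 30 min

30 minutes


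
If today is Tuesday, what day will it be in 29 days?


Start: Tuesday (index 1)
(1 + 29) mod 7
= 30 mod 7
= 2
Index 2 → Wednesday

Wednesday


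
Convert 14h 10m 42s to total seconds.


51042 seconds

Hours: 14 × 3600 = 50400
Minutes: 10 × 60 = 600
Seconds: 42
Total = 50400 + 600 + 42 = 51042


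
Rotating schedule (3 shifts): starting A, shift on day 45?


Shift C

Shifts: A, B, C
Start: A (index 0)
Day 45: (0 + 45 - 1) mod 3
= 44 mod 3
= 2
Index 2 → shift C


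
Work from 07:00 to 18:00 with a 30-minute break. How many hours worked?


Total time = (18×60+0) - (7×60+0)
= 1080 - 420 = 660 min
Minus break: 660 - 30 = 630 min
= 10h 30m

10h 30m (630 minutes)


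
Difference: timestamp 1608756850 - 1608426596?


330254 seconds (91.7 hours / 3.82 days)

Difference = 1608756850 - 1608426596 = 330254 seconds
In hours: 330254 / 3600 ≈ 91.7
In days: 330254 / 86400 ≈ 3.82


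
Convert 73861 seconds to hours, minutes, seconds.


Hours: 73861 ÷ 3600 = 20 remainder 1861
Minutes: 1861 ÷ 60 = 31 remainder 1
Seconds: 1

20h 31m 1s


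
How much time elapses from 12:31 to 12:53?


End time in minutes: 12×60 + 53 = 773
Start time in minutes: 12×60 + 31 = 751
Difference = 773 - 751 = 22 minutes
= 0 hours 22 minutes

0h 22m


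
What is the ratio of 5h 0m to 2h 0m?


5:2 (2.50)

Duration 1: 300 minutes
Duration 2: 120 minutes
Ratio = 300:120
GCD = 60
Simplified = 5:2
As a decimal: 5/2 = 2.50


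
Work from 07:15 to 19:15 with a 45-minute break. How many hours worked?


Total time = (19×60+15) - (7×60+15)
= 1155 - 435 = 720 min
Minus break: 720 - 45 = 675 min
= 11h 15m

11h 15m (675 minutes)


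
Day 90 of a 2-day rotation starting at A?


Shifts: A, B
Start: A (index 0)
Day 90: (0 + 90 - 1) mod 2
= 89 mod 2
= 1
Index 1 → shift B

Shift B


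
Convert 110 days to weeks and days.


Weeks: 110 ÷ 7 = 15 remainder 5

15 weeks 5 days


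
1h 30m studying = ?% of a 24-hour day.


6.3%

Time: 90 minutes
Day: 1440 minutes
Percentage = (90/1440) × 100 ≈ 6.3%


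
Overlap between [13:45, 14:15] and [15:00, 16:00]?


0 minutes

Meeting A: 825-855 (in minutes from midnight)
Meeting B: 900-960
Overlap start = max(825, 900) = 900
Overlap end = min(855, 960) = 855
Overlap = max(0, 855 - 900) = 0 min


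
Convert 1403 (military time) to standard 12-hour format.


Hour: 14
14 - 12 = 2 → PM

2:03 PM


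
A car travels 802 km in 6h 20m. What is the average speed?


126.6 km/h

Distance: 802 km
Time: 6h 20m = 380 min = 380/60 = 19/3 hours
Speed = 802 ÷ (19/3) = 802 × 3 / 19 = 2406/19 ≈ 126.6 km/h


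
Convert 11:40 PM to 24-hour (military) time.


Input: 11:40 PM
PM: 11 + 12 = 23

23:40


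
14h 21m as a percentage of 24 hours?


Total minutes: 14×60 + 21 = 861
Day = 24×60 = 1440 minutes
Fraction = 861/1440 ≈ 0.5979
As a percentage: 861/1440 × 100 ≈ 59.79%

0.5979 (59.79%)


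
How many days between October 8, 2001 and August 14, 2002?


From October 8, 2001 to August 14, 2002
Rest of October 2001: 31 - 8 = 23
Full months: November 30, December 31, January 31, February 2002 28, March 31, April 30, May 31, June 30, July 31
Days into August 2002: 14
Total = 23 + 30 + 31 + 31 + 28 + 31 + 30 + 31 + 30 + 31 + 14 = 310 days

310 days


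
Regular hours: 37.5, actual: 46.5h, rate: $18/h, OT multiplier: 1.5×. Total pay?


Regular: 37.5h × $18 = $675.00
Overtime: 46.5 - 37.5 = 9.0h
OT pay: 9.0h × $18 × 1.5 = $243.00
Total = $675.00 + $243.00 = $918.00

$918.00


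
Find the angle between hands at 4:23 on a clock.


Hour hand = 4×30 + 23×0.5 = 131.5°
Minute hand = 23×6 = 138°
Difference = |131.5 - 138| = 6.5°

6.5°


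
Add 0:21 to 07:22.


Start: 442 minutes from midnight
Add: 21 minutes
Total: 463 minutes
Hours: 463 ÷ 60 = 7 remainder 43

07:43


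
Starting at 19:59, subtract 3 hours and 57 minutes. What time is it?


Start: 1199 minutes from midnight
Subtract: 237 minutes
Remaining: 1199 - 237 = 962
Hours: 16, Minutes: 2

16:02


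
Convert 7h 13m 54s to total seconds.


26034 seconds

Hours: 7 × 3600 = 25200
Minutes: 13 × 60 = 780
Seconds: 54
Total = 25200 + 780 + 54 = 26034


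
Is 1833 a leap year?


Rules: divisible by 4 AND (not by 100 OR by 400)
1833 ÷ 4 = 458 remainder 1 → not divisible by 4
Not divisible by 4 → not a leap year

No


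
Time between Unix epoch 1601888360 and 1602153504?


Difference = 1602153504 - 1601888360 = 265144 seconds
In hours: 265144 / 3600 ≈ 73.7
In days: 265144 / 86400 ≈ 3.07

265144 seconds (73.7 hours / 3.07 days)


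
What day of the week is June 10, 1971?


Thursday

Zeller's congruence:
q=10, m=6, k=71, j=19
h = (10 + ⌊13×7/5⌋ + 71 + ⌊71/4⌋ + ⌊19/4⌋ - 2×19) mod 7
= (10 + 18 + 71 + 17 + 4 - 38) mod 7
= 82 mod 7 = 5
h=5 → Thursday


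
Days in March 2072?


Month: March (month 3)
March has 31 days

31 days


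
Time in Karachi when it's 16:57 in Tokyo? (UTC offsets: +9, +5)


12:57

Time difference = UTC+5 - UTC+9 = -4 hours
New hour = (16 -4) mod 24
= 12 mod 24 = 12
Minutes unchanged → 12:57


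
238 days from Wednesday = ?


Start: Wednesday (index 2)
(2 + 238) mod 7
= 240 mod 7
= 2
Index 2 → Wednesday

Wednesday


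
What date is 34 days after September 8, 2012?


Start: September 8, 2012
Add 34 days
September 8 → October 1: 30 - 8 + 1 = 23 days (34 - 23 = 11 left)
October 1 + 11 = October 12, 2012

October 12, 2012


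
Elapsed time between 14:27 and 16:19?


1h 52m

End time in minutes: 16×60 + 19 = 979
Start time in minutes: 14×60 + 27 = 867
Difference = 979 - 867 = 112 minutes
= 1 hours 52 minutes


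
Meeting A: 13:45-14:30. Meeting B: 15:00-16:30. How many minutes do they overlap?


0 minutes

Meeting A: 825-870 (in minutes from midnight)
Meeting B: 900-990
Overlap start = max(825, 900) = 900
Overlap end = min(870, 990) = 870
Overlap = max(0, 870 - 900) = 0 min


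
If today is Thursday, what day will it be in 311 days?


Sunday

Start: Thursday (index 3)
(3 + 311) mod 7
= 314 mod 7
= 6
Index 6 → Sunday


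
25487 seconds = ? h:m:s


Hours: 25487 ÷ 3600 = 7 remainder 287
Minutes: 287 ÷ 60 = 4 remainder 47
Seconds: 47

7h 4m 47s


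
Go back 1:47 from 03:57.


Start: 237 minutes from midnight
Subtract: 107 minutes
Remaining: 237 - 107 = 130
Hours: 2, Minutes: 10

02:10


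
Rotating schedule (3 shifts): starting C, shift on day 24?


Shifts: A, B, C
Start: C (index 2)
Day 24: (2 + 24 - 1) mod 3
= 25 mod 3
= 1
Index 1 → shift B

Shift B


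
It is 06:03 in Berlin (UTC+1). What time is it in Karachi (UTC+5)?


Time difference = UTC+5 - UTC+1 = +4 hours
New hour = (6 + 4) mod 24
= 10 mod 24 = 10
Minutes unchanged → 10:03

10:03


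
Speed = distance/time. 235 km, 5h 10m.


Distance: 235 km
Time: 5h 10m = 310 min = 310/60 = 31/6 hours
Speed = 235 ÷ (31/6) = 235 × 6 / 31 = 1410/31 ≈ 45.5 km/h

45.5 km/h


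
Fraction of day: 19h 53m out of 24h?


0.8285 (82.85%)

Total minutes: 19×60 + 53 = 1193
Day = 24×60 = 1440 minutes
Fraction = 1193/1440 ≈ 0.8285
As a percentage: 1193/1440 × 100 ≈ 82.85%


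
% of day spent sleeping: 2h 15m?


Time: 135 minutes
Day: 1440 minutes
Percentage = (135/1440) × 100 ≈ 9.4%

9.4%


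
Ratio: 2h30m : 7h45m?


10:31 (0.32)

Duration 1: 150 minutes
Duration 2: 465 minutes
Ratio = 150:465
GCD = 15
Simplified = 10:31
As a decimal: 10/31 ≈ 0.32


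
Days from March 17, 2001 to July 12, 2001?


From March 17, 2001 to July 12, 2001
Rest of March 2001: 31 - 17 = 14
Full months: April 30, May 31, June 30
Days into July 2001: 12
Total = 14 + 30 + 31 + 30 + 12 = 117 days

117 days


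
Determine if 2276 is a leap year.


Rules: divisible by 4 AND (not by 100 OR by 400)
2276 ÷ 4 = 569 exactly → divisible by 4
2276 ÷ 100 = 22 remainder 76 → not divisible by 100
Divisible by 4 but not by 100 → leap year

Yes


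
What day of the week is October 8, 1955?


Saturday

Zeller's congruence:
q=8, m=10, k=55, j=19
h = (8 + ⌊13×11/5⌋ + 55 + ⌊55/4⌋ + ⌊19/4⌋ - 2×19) mod 7
= (8 + 28 + 55 + 13 + 4 - 38) mod 7
= 70 mod 7 = 0
h=0 → Saturday


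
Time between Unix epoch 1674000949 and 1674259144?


258195 seconds (71.7 hours / 2.99 days)

Difference = 1674259144 - 1674000949 = 258195 seconds
In hours: 258195 / 3600 ≈ 71.7
In days: 258195 / 86400 ≈ 2.99


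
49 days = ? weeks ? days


7 weeks 0 days

Weeks: 49 ÷ 7 = 7 remainder 0


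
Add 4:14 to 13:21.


Start: 801 minutes from midnight
Add: 254 minutes
Total: 1055 minutes
Hours: 1055 ÷ 60 = 17 remainder 35

17:35


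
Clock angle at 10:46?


Hour hand = 10×30 + 46×0.5 = 323.0°
Minute hand = 46×6 = 276°
Difference = |323.0 - 276| = 47.0°

47.0°


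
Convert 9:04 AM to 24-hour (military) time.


09:04

Input: 9:04 AM
AM hour stays: 9


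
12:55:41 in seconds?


46541 seconds

Hours: 12 × 3600 = 43200
Minutes: 55 × 60 = 3300
Seconds: 41
Total = 43200 + 3300 + 41 = 46541


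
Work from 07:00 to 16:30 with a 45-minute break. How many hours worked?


8h 45m (525 minutes)

Total time = (16×60+30) - (7×60+0)
= 990 - 420 = 570 min
Minus break: 570 - 45 = 525 min
= 8h 45m


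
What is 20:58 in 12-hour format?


8:58 PM

Hour: 20
20 - 12 = 8 → PM


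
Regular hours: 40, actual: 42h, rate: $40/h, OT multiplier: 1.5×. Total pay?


$1720.00

Regular: 40h × $40 = $1600.00
Overtime: 42 - 40 = 2h
OT pay: 2h × $40 × 1.5 = $120.00
Total = $1600.00 + $120.00 = $1720.00


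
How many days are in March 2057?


Month: March (month 3)
March has 31 days

31 days


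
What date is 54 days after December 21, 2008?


Start: December 21, 2008
Add 54 days
December 21 → January 1: 31 - 21 + 1 = 11 days (54 - 11 = 43 left)
January 1 → February 1: 31 - 1 + 1 = 31 days (43 - 31 = 12 left)
February 1 + 12 = February 13, 2009

February 13, 2009


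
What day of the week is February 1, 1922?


Wednesday

Zeller's congruence:
q=1, m=14, k=21, j=19
h = (1 + ⌊13×15/5⌋ + 21 + ⌊21/4⌋ + ⌊19/4⌋ - 2×19) mod 7
= (1 + 39 + 21 + 5 + 4 - 38) mod 7
= 32 mod 7 = 4
h=4 → Wednesday


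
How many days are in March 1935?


31 days

Month: March (month 3)
March has 31 days


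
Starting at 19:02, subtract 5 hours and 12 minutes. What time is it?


Start: 1142 minutes from midnight
Subtract: 312 minutes
Remaining: 1142 - 312 = 830
Hours: 13, Minutes: 50

13:50


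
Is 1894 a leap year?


No

Rules: divisible by 4 AND (not by 100 OR by 400)
1894 ÷ 4 = 473 remainder 2 → not divisible by 4
Not divisible by 4 → not a leap year


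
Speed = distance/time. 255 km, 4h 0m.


Distance: 255 km
Time: 4 hours
Speed = 255 / 4 ≈ 63.8 km/h

63.8 km/h


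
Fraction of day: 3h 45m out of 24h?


0.1563 (15.63%)

Total minutes: 3×60 + 45 = 225
Day = 24×60 = 1440 minutes
Fraction = 225/1440 ≈ 0.1563
As a percentage: 225/1440 × 100 ≈ 15.63%


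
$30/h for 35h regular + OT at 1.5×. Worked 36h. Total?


Regular: 35h × $30 = $1050.00
Overtime: 36 - 35 = 1h
OT pay: 1h × $30 × 1.5 = $45.00
Total = $1050.00 + $45.00 = $1095.00

$1095.00


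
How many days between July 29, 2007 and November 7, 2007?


From July 29, 2007 to November 7, 2007
Rest of July 2007: 31 - 29 = 2
Full months: August 31, September 30, October 31
Days into November 2007: 7
Total = 2 + 31 + 30 + 31 + 7 = 101 days

101 days


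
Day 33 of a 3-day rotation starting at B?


Shifts: A, B, C
Start: B (index 1)
Day 33: (1 + 33 - 1) mod 3
= 33 mod 3
= 0
Index 0 → shift A

Shift A


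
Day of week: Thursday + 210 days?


Thursday

Start: Thursday (index 3)
(3 + 210) mod 7
= 213 mod 7
= 3
Index 3 → Thursday


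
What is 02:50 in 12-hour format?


Hour: 2
2 < 12 → AM

2:50 AM


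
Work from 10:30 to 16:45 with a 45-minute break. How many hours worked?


Total time = (16×60+45) - (10×60+30)
= 1005 - 630 = 375 min
Minus break: 375 - 45 = 330 min
= 5h 30m

5h 30m (330 minutes)


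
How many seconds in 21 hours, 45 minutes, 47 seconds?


Hours: 21 × 3600 = 75600
Minutes: 45 × 60 = 2700
Seconds: 47
Total = 75600 + 2700 + 47 = 78347

78347 seconds


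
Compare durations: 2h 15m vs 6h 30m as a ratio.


Duration 1: 135 minutes
Duration 2: 390 minutes
Ratio = 135:390
GCD = 15
Simplified = 9:26
As a decimal: 9/26 ≈ 0.35

9:26 (0.35)
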